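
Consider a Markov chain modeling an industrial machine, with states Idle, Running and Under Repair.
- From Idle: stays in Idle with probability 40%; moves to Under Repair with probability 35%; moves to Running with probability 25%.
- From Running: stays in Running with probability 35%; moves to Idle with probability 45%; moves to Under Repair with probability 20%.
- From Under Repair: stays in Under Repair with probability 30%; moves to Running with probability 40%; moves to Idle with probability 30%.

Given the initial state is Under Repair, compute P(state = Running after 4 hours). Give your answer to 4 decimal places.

Propagate the distribution vector 4 hours from Under Repair.
After 0 hours: (0.0000, 0.0000, 1.0000)
After 1 hour: (0.3000, 0.4000, 0.3000)
After 2 hours: (0.3900, 0.3350, 0.2750)
After 3 hours: (0.3893, 0.3248, 0.2860)
After 4 hours: (0.3876, 0.3254, 0.2870)
P(in Running after 4 hours) = 0.3254

0.3254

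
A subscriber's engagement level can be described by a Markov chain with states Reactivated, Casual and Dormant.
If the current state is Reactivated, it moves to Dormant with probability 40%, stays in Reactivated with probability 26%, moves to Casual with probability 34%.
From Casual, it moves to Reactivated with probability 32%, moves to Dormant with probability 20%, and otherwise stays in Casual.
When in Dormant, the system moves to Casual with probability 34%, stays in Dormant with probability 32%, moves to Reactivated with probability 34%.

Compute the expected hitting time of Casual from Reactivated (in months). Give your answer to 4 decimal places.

Let t(s) be the expected number of months to first reach Casual from state s, with t(Casual) = 0. Conditioning on the first month:
t(Reactivated) = 1 + 0.26·t(Reactivated) + 0.4·t(Dormant)
t(Dormant) = 1 + 0.34·t(Reactivated) + 0.32·t(Dormant)
Solving: t(Reactivated) = 2.9412, t(Dormant) = 2.9412.
Expected months from Reactivated to Casual: 2.9412.

2.9412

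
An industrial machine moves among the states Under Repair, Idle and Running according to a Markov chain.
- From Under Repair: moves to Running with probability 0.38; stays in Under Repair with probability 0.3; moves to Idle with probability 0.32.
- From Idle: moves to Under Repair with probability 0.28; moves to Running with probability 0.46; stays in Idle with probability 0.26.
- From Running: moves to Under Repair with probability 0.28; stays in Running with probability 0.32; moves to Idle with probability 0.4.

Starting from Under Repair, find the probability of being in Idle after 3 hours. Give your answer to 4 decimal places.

Propagate the distribution vector 3 hours from Under Repair.
After 0 hours: (1.0000, 0.0000, 0.0000)
After 1 hour: (0.3000, 0.3200, 0.3800)
After 2 hours: (0.2860, 0.3312, 0.3828)
After 3 hours: (0.2857, 0.3308, 0.3835)
P(in Idle after 3 hours) = 0.3308

0.3308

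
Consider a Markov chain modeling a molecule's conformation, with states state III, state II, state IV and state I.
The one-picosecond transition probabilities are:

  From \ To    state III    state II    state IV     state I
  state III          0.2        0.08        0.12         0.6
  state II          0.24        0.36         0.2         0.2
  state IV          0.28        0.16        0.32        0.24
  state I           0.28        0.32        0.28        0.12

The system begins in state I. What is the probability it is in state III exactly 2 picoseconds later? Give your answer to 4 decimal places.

Propagate the distribution vector 2 picoseconds from state I.
After 0 picoseconds: (0.0000, 0.0000, 0.0000, 1.0000)
After 1 picosecond: (0.2800, 0.3200, 0.2800, 0.1200)
After 2 picoseconds: (0.2448, 0.2208, 0.2208, 0.3136)
P(in state III after 2 picoseconds) = 0.2448

0.2448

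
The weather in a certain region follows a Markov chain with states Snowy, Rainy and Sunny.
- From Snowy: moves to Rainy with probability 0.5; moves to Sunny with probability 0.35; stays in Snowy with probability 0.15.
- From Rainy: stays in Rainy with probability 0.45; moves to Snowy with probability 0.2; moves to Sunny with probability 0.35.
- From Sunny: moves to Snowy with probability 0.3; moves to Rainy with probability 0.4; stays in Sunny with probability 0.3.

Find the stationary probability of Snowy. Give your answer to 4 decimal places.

Let the stationary distribution be π with π = πP and π_1 + π_2 + π_3 = 1.
π_1 = 0.15·π_1 + 0.2·π_2 + 0.3·π_3
π_2 = 0.5·π_1 + 0.45·π_2 + 0.4·π_3
Solving with the normalization constraint gives π = (0.2222, 0.4444, 0.3333).
So the stationary probability of Snowy is 0.2222.

0.2222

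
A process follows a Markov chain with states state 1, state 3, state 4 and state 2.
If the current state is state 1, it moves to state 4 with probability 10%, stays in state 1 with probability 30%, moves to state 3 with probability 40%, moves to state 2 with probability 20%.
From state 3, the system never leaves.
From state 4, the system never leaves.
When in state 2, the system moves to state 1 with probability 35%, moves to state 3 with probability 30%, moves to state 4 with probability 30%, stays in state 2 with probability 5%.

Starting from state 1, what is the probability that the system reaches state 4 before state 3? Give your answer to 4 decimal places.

0.2605

Let h(s) be the probability of absorption at state 4 starting from transient state s. Then h(state 4) = 1 and h(state 3) = 0. By first-step analysis:
h(state 1) = 0.3·h(state 1) + 0.4·0 + 0.1·1 + 0.2·h(state 2)
h(state 2) = 0.35·h(state 1) + 0.3·0 + 0.3·1 + 0.05·h(state 2)
Solving: h(state 1) = 0.2605, h(state 2) = 0.4118.
Starting from state 1, the probability is 0.2605.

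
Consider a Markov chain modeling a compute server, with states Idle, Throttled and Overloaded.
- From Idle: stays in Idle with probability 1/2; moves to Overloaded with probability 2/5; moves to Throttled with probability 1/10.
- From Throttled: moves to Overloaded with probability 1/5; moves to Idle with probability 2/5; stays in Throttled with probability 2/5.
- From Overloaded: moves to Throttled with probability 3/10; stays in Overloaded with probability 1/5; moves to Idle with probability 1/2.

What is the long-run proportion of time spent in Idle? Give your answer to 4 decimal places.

0.4773

Let the stationary distribution be π with π = πP and π_1 + π_2 + π_3 = 1.
π_1 = 0.5·π_1 + 0.4·π_2 + 0.5·π_3
π_2 = 0.1·π_1 + 0.4·π_2 + 0.3·π_3
Solving with the normalization constraint gives π = (0.4773, 0.2273, 0.2955).
So the stationary probability of Idle is 0.4773.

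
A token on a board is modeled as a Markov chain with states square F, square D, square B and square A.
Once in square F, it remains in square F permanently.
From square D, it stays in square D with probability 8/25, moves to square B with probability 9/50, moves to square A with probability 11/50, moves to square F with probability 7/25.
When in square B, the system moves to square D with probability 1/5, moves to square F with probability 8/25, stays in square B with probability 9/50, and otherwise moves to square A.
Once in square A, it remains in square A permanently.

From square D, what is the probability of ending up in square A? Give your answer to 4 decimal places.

Let h(s) be the probability of absorption at square A starting from transient state s. Then h(square A) = 1 and h(square F) = 0. By first-step analysis:
h(square D) = 0.28·0 + 0.32·h(square D) + 0.18·h(square B) + 0.22·1
h(square B) = 0.32·0 + 0.2·h(square D) + 0.18·h(square B) + 0.3·1
Solving: h(square D) = 0.4494, h(square B) = 0.4755.
Starting from square D, the probability is 0.4494.

0.4494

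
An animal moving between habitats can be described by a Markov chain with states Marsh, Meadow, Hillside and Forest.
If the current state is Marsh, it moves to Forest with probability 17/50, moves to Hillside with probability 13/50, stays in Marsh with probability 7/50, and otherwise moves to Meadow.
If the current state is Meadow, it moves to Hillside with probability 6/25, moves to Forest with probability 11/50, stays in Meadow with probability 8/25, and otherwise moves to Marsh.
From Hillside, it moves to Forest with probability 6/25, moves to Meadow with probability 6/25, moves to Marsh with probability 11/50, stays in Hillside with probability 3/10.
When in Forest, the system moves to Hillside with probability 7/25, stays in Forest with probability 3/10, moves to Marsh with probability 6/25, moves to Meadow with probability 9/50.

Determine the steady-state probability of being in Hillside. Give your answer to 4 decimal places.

0.2713

Let the stationary distribution be π with π = πP and π_1 + π_2 + π_3 + π_4 = 1.
π_1 = 0.14·π_1 + 0.22·π_2 + 0.22·π_3 + 0.24·π_4
π_2 = 0.26·π_1 + 0.32·π_2 + 0.24·π_3 + 0.18·π_4
π_3 = 0.26·π_1 + 0.24·π_2 + 0.3·π_3 + 0.28·π_4
Solving with the normalization constraint gives π = (0.2087, 0.2477, 0.2713, 0.2723).
So the stationary probability of Hillside is 0.2713.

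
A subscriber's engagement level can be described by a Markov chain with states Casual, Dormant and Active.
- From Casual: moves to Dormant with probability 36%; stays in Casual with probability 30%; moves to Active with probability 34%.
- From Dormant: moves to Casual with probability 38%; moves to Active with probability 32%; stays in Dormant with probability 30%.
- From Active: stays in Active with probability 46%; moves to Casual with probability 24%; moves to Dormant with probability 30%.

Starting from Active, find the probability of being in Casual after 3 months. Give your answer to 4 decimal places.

0.3018

Propagate the distribution vector 3 months from Active.
After 0 months: (0.0000, 0.0000, 1.0000)
After 1 month: (0.2400, 0.3000, 0.4600)
After 2 months: (0.2964, 0.3144, 0.3892)
After 3 months: (0.3018, 0.3178, 0.3804)
P(in Casual after 3 months) = 0.3018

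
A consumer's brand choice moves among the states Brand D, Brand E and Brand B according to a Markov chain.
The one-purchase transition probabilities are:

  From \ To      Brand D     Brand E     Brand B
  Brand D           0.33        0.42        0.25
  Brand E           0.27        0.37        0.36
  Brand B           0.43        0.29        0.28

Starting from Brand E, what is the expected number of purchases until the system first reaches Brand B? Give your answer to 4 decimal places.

Let t(s) be the expected number of purchases to first reach Brand B from state s, with t(Brand B) = 0. Conditioning on the first purchase:
t(Brand D) = 1 + 0.33·t(Brand D) + 0.42·t(Brand E)
t(Brand E) = 1 + 0.27·t(Brand D) + 0.37·t(Brand E)
Solving: t(Brand D) = 3.4014, t(Brand E) = 3.0450.
Expected purchases from Brand E to Brand B: 3.0450.

3.0450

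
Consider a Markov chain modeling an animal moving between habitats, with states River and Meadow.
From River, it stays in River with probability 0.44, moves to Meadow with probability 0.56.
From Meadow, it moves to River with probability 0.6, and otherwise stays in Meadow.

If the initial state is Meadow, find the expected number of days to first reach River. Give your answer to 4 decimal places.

1.6667

Let t(s) be the expected number of days to first reach River from state s, with t(River) = 0. Conditioning on the first day:
t(Meadow) = 1 + 0.4·t(Meadow)
Solving: t(Meadow) = 1.6667.
Expected days from Meadow to River: 1.6667.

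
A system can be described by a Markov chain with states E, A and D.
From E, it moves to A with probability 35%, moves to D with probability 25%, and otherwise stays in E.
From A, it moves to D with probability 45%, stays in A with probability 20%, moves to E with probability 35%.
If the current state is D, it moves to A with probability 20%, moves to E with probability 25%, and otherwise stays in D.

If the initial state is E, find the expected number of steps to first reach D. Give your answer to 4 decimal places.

Let t(s) be the expected number of steps to first reach D from state s, with t(D) = 0. Conditioning on the first step:
t(E) = 1 + 0.4·t(E) + 0.35·t(A)
t(A) = 1 + 0.35·t(E) + 0.2·t(A)
Solving: t(E) = 3.2168, t(A) = 2.6573.
Expected steps from E to D: 3.2168.

3.2168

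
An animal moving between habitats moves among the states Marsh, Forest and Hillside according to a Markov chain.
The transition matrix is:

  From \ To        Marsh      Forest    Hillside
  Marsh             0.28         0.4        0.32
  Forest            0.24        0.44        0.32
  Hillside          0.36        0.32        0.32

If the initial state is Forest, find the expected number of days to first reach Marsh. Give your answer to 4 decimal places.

3.5920

Let t(s) be the expected number of days to first reach Marsh from state s, with t(Marsh) = 0. Conditioning on the first day:
t(Forest) = 1 + 0.44·t(Forest) + 0.32·t(Hillside)
t(Hillside) = 1 + 0.32·t(Forest) + 0.32·t(Hillside)
Solving: t(Forest) = 3.5920, t(Hillside) = 3.1609.
Expected days from Forest to Marsh: 3.5920.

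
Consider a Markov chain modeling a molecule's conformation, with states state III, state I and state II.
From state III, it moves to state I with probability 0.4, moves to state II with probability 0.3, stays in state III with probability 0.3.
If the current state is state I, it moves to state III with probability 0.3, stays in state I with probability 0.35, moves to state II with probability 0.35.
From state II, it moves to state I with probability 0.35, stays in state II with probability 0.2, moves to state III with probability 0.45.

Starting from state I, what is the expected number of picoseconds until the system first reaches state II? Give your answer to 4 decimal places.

Let t(s) be the expected number of picoseconds to first reach state II from state s, with t(state II) = 0. Conditioning on the first picosecond:
t(state III) = 1 + 0.3·t(state III) + 0.4·t(state I)
t(state I) = 1 + 0.3·t(state III) + 0.35·t(state I)
Solving: t(state III) = 3.1343, t(state I) = 2.9851.
Expected picoseconds from state I to state II: 2.9851.

2.9851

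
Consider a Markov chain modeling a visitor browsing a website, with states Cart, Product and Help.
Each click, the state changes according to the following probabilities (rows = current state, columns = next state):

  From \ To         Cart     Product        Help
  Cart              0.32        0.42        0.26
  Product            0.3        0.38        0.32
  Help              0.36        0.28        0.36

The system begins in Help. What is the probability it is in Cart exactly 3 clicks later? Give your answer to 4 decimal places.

Propagate the distribution vector 3 clicks from Help.
After 0 clicks: (0.0000, 0.0000, 1.0000)
After 1 click: (0.3600, 0.2800, 0.3600)
After 2 clicks: (0.3288, 0.3584, 0.3128)
After 3 clicks: (0.3253, 0.3619, 0.3128)
P(in Cart after 3 clicks) = 0.3253

0.3253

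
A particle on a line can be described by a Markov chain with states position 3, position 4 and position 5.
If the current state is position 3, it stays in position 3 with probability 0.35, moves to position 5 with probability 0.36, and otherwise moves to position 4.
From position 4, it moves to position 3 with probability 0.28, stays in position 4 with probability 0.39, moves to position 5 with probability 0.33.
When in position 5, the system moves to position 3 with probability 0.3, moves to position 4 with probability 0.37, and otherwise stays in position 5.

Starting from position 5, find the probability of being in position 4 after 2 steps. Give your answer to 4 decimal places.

Sum over the intermediate state after 1 step:
P = P(position 5→position 3)·P(position 3→position 4) + P(position 5→position 4)·P(position 4→position 4) + P(position 5→position 5)·P(position 5→position 4)
  = 0.3×0.29 + 0.37×0.39 + 0.33×0.37
  = 0.0870 + 0.1443 + 0.1221 = 0.3534

0.3534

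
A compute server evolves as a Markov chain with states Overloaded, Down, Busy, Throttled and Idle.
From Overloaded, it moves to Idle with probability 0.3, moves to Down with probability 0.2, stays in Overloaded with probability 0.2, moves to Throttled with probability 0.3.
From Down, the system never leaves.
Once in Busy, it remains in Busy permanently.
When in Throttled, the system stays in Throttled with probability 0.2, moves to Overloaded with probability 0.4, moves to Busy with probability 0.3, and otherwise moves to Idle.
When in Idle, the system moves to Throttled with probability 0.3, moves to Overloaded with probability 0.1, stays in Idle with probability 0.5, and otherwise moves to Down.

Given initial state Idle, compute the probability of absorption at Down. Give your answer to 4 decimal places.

0.5318

Let h(s) be the probability of absorption at Down starting from transient state s. Then h(Down) = 1 and h(Busy) = 0. By first-step analysis:
h(Overloaded) = 0.2·h(Overloaded) + 0.2·1 + 0.3·h(Throttled) + 0.3·h(Idle)
h(Throttled) = 0.4·h(Overloaded) + 0.3·0 + 0.2·h(Throttled) + 0.1·h(Idle)
h(Idle) = 0.1·h(Overloaded) + 0.1·1 + 0.3·h(Throttled) + 0.5·h(Idle)
Solving: h(Overloaded) = 0.5838, h(Throttled) = 0.3584, h(Idle) = 0.5318.
Starting from Idle, the probability is 0.5318.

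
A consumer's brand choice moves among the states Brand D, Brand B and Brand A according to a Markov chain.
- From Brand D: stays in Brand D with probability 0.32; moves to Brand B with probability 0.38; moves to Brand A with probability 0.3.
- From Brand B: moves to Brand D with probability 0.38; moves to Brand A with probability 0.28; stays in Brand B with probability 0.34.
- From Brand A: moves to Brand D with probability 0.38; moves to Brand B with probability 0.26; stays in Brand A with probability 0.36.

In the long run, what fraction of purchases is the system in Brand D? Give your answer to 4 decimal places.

Let the stationary distribution be π with π = πP and π_1 + π_2 + π_3 = 1.
π_1 = 0.32·π_1 + 0.38·π_2 + 0.38·π_3
π_2 = 0.38·π_1 + 0.34·π_2 + 0.26·π_3
Solving with the normalization constraint gives π = (0.3585, 0.3294, 0.3121).
So the stationary probability of Brand D is 0.3585.

0.3585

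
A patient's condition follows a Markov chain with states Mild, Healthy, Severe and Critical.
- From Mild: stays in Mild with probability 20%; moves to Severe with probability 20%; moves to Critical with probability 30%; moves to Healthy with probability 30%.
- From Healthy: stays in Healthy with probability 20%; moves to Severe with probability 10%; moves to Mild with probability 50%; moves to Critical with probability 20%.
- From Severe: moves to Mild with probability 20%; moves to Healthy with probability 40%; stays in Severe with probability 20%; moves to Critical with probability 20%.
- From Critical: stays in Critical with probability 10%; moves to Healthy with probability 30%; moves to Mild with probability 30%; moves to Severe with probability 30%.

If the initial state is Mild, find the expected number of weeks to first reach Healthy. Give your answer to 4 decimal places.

3.1026

Let t(s) be the expected number of weeks to first reach Healthy from state s, with t(Healthy) = 0. Conditioning on the first week:
t(Mild) = 1 + 0.2·t(Mild) + 0.2·t(Severe) + 0.3·t(Critical)
t(Severe) = 1 + 0.2·t(Mild) + 0.2·t(Severe) + 0.2·t(Critical)
t(Critical) = 1 + 0.3·t(Mild) + 0.3·t(Severe) + 0.1·t(Critical)
Solving: t(Mild) = 3.1026, t(Severe) = 2.7949, t(Critical) = 3.0769.
Expected weeks from Mild to Healthy: 3.1026.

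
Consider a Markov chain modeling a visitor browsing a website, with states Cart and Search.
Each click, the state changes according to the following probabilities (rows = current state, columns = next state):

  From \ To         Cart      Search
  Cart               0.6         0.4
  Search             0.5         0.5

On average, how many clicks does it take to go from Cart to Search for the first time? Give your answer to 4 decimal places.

2.5000

Let t(s) be the expected number of clicks to first reach Search from state s, with t(Search) = 0. Conditioning on the first click:
t(Cart) = 1 + 0.6·t(Cart)
Solving: t(Cart) = 2.5000.
Expected clicks from Cart to Search: 2.5000.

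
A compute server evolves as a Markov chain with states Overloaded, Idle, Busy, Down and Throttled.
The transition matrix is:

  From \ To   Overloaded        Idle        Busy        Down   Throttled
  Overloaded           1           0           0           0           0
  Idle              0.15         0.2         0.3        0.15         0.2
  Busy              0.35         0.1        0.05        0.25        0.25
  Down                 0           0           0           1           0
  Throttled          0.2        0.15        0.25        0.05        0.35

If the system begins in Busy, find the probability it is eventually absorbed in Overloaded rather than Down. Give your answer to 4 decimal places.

0.6080

Let h(s) be the probability of absorption at Overloaded starting from transient state s. Then h(Overloaded) = 1 and h(Down) = 0. By first-step analysis:
h(Idle) = 0.15·1 + 0.2·h(Idle) + 0.3·h(Busy) + 0.15·0 + 0.2·h(Throttled)
h(Busy) = 0.35·1 + 0.1·h(Idle) + 0.05·h(Busy) + 0.25·0 + 0.25·h(Throttled)
h(Throttled) = 0.2·1 + 0.15·h(Idle) + 0.25·h(Busy) + 0.05·0 + 0.35·h(Throttled)
Solving: h(Idle) = 0.5846, h(Busy) = 0.6080, h(Throttled) = 0.6764.
Starting from Busy, the probability is 0.6080.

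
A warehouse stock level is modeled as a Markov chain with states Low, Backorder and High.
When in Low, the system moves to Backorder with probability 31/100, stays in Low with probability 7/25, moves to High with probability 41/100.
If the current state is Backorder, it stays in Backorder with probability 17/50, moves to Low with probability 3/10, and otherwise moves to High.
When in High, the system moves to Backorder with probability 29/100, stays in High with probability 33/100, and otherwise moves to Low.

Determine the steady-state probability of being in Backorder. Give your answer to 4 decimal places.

Let the stationary distribution be π with π = πP and π_1 + π_2 + π_3 = 1.
π_1 = 0.28·π_1 + 0.3·π_2 + 0.38·π_3
π_2 = 0.31·π_1 + 0.34·π_2 + 0.29·π_3
Solving with the normalization constraint gives π = (0.3228, 0.3121, 0.3652).
So the stationary probability of Backorder is 0.3121.

0.3121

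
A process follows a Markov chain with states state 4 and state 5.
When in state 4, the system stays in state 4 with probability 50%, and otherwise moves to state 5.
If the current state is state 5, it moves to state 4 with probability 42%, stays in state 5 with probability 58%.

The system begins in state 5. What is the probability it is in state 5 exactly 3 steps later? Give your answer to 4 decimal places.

0.5437

Propagate the distribution vector 3 steps from state 5.
After 0 steps: (0.0000, 1.0000)
After 1 step: (0.4200, 0.5800)
After 2 steps: (0.4536, 0.5464)
After 3 steps: (0.4563, 0.5437)
P(in state 5 after 3 steps) = 0.5437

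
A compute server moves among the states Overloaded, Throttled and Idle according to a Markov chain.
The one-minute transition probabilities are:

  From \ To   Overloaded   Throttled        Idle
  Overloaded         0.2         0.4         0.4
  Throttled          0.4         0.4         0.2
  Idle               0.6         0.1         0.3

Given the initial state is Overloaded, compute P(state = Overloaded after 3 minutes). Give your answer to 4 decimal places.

Propagate the distribution vector 3 minutes from Overloaded.
After 0 minutes: (1.0000, 0.0000, 0.0000)
After 1 minute: (0.2000, 0.4000, 0.4000)
After 2 minutes: (0.4400, 0.2800, 0.2800)
After 3 minutes: (0.3680, 0.3160, 0.3160)
P(in Overloaded after 3 minutes) = 0.3680

0.3680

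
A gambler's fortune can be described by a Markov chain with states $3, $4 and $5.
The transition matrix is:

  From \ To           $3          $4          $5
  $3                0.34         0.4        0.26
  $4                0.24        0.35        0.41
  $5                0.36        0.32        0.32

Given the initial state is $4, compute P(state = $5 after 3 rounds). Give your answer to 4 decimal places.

Propagate the distribution vector 3 rounds from $4.
After 0 rounds: (0.0000, 1.0000, 0.0000)
After 1 round: (0.2400, 0.3500, 0.4100)
After 2 rounds: (0.3132, 0.3497, 0.3371)
After 3 rounds: (0.3118, 0.3555, 0.3327)
P(in $5 after 3 rounds) = 0.3327

0.3327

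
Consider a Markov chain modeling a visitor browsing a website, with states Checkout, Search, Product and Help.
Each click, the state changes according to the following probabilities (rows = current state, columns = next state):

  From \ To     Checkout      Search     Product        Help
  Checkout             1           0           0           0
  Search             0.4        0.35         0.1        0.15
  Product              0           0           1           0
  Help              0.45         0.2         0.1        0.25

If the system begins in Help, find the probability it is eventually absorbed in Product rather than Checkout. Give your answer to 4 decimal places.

Let h(s) be the probability of absorption at Product starting from transient state s. Then h(Product) = 1 and h(Checkout) = 0. By first-step analysis:
h(Search) = 0.4·0 + 0.35·h(Search) + 0.1·1 + 0.15·h(Help)
h(Help) = 0.45·0 + 0.2·h(Search) + 0.1·1 + 0.25·h(Help)
Solving: h(Search) = 0.1967, h(Help) = 0.1858.
Starting from Help, the probability is 0.1858.

0.1858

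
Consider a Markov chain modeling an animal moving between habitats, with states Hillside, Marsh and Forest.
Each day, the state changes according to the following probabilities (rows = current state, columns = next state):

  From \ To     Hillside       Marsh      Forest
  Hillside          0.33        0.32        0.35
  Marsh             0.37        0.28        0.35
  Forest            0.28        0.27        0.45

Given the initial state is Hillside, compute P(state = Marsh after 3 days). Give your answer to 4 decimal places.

0.2892

Propagate the distribution vector 3 days from Hillside.
After 0 days: (1.0000, 0.0000, 0.0000)
After 1 day: (0.3300, 0.3200, 0.3500)
After 2 days: (0.3253, 0.2897, 0.3850)
After 3 days: (0.3223, 0.2892, 0.3885)
P(in Marsh after 3 days) = 0.2892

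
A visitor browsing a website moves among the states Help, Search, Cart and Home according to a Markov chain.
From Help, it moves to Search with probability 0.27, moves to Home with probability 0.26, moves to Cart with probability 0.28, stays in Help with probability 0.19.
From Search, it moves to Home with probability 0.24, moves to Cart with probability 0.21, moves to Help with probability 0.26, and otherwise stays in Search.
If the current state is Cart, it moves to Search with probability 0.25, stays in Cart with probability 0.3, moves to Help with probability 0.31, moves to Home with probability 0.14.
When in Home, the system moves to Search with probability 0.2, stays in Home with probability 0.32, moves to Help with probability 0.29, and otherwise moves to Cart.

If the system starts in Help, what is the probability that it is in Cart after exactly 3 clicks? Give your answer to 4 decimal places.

0.2460

Propagate the distribution vector 3 clicks from Help.
After 0 clicks: (1.0000, 0.0000, 0.0000, 0.0000)
After 1 click: (0.1900, 0.2700, 0.2800, 0.2600)
After 2 clicks: (0.2685, 0.2516, 0.2433, 0.2366)
After 3 clicks: (0.2605, 0.2536, 0.2460, 0.2400)
P(in Cart after 3 clicks) = 0.2460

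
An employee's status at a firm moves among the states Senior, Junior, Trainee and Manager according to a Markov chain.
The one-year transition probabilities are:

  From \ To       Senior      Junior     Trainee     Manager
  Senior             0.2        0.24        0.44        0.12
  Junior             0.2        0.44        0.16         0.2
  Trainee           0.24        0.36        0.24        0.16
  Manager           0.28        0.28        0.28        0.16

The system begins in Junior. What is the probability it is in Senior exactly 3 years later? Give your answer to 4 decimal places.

Propagate the distribution vector 3 years from Junior.
After 0 years: (0.0000, 1.0000, 0.0000, 0.0000)
After 1 year: (0.2000, 0.4400, 0.1600, 0.2000)
After 2 years: (0.2224, 0.3552, 0.2528, 0.1696)
After 3 years: (0.2237, 0.3482, 0.2628, 0.1653)
P(in Senior after 3 years) = 0.2237

0.2237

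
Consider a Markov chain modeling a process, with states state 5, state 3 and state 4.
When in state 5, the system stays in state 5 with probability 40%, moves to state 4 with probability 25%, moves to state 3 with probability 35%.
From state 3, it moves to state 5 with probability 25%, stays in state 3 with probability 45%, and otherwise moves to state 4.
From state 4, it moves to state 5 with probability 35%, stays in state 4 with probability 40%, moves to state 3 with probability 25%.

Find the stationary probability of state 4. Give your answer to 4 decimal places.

Let the stationary distribution be π with π = πP and π_1 + π_2 + π_3 = 1.
π_1 = 0.4·π_1 + 0.25·π_2 + 0.35·π_3
π_2 = 0.35·π_1 + 0.45·π_2 + 0.25·π_3
Solving with the normalization constraint gives π = (0.3312, 0.3539, 0.3149).
So the stationary probability of state 4 is 0.3149.

0.3149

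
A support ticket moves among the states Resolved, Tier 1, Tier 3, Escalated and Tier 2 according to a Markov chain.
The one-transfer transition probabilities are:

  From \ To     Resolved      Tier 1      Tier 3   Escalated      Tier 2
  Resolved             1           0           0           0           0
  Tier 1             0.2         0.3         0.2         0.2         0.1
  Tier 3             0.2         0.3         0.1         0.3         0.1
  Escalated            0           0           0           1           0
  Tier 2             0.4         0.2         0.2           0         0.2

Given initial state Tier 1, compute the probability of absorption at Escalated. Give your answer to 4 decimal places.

0.4686

Let h(s) be the probability of absorption at Escalated starting from transient state s. Then h(Escalated) = 1 and h(Resolved) = 0. By first-step analysis:
h(Tier 1) = 0.2·0 + 0.3·h(Tier 1) + 0.2·h(Tier 3) + 0.2·1 + 0.1·h(Tier 2)
h(Tier 3) = 0.2·0 + 0.3·h(Tier 1) + 0.1·h(Tier 3) + 0.3·1 + 0.1·h(Tier 2)
h(Tier 2) = 0.4·0 + 0.2·h(Tier 1) + 0.2·h(Tier 3) + 0.2·h(Tier 2)
Solving: h(Tier 1) = 0.4686, h(Tier 3) = 0.5169, h(Tier 2) = 0.2464.
Starting from Tier 1, the probability is 0.4686.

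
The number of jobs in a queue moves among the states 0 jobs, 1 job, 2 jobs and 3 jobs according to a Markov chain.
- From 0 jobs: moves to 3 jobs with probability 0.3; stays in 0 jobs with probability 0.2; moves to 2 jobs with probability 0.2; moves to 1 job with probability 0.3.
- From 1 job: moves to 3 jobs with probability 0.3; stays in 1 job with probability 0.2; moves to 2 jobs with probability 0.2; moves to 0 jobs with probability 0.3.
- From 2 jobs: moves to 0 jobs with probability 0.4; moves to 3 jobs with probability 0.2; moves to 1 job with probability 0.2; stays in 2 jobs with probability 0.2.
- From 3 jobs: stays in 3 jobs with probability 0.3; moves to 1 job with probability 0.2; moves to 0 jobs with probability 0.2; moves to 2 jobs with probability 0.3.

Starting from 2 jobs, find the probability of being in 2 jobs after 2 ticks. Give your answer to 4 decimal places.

Propagate the distribution vector 2 ticks from 2 jobs.
After 0 ticks: (0.0000, 0.0000, 1.0000, 0.0000)
After 1 tick: (0.4000, 0.2000, 0.2000, 0.2000)
After 2 ticks: (0.2600, 0.2400, 0.2200, 0.2800)
P(in 2 jobs after 2 ticks) = 0.2200

0.2200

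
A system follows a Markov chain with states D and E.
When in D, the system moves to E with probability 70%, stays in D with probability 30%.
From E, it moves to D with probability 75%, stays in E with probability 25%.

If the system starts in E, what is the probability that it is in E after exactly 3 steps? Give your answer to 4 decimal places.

0.4356

Propagate the distribution vector 3 steps from E.
After 0 steps: (0.0000, 1.0000)
After 1 step: (0.7500, 0.2500)
After 2 steps: (0.4125, 0.5875)
After 3 steps: (0.5644, 0.4356)
P(in E after 3 steps) = 0.4356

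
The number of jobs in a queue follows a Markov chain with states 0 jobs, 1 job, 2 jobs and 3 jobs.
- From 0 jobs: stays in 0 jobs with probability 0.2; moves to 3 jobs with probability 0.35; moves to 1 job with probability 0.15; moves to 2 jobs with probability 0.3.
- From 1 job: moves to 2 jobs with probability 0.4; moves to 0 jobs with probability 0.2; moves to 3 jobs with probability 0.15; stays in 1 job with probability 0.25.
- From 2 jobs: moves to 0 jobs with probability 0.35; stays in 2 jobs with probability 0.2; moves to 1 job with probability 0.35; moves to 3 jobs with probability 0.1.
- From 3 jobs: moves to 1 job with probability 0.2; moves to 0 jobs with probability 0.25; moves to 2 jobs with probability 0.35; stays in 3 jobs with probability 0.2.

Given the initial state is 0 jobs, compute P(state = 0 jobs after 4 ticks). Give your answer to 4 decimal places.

Propagate the distribution vector 4 ticks from 0 jobs.
After 0 ticks: (1.0000, 0.0000, 0.0000, 0.0000)
After 1 tick: (0.2000, 0.1500, 0.3000, 0.3500)
After 2 ticks: (0.2625, 0.2425, 0.3025, 0.1925)
After 3 ticks: (0.2550, 0.2444, 0.3036, 0.1970)
After 4 ticks: (0.2554, 0.2450, 0.3039, 0.1957)
P(in 0 jobs after 4 ticks) = 0.2554

0.2554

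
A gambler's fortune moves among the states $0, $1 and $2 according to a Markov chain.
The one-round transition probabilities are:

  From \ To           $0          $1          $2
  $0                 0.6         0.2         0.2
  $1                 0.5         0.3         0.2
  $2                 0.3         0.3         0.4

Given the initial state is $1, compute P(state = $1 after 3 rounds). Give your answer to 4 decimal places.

0.2490

Propagate the distribution vector 3 rounds from $1.
After 0 rounds: (0.0000, 1.0000, 0.0000)
After 1 round: (0.5000, 0.3000, 0.2000)
After 2 rounds: (0.5100, 0.2500, 0.2400)
After 3 rounds: (0.5030, 0.2490, 0.2480)
P(in $1 after 3 rounds) = 0.2490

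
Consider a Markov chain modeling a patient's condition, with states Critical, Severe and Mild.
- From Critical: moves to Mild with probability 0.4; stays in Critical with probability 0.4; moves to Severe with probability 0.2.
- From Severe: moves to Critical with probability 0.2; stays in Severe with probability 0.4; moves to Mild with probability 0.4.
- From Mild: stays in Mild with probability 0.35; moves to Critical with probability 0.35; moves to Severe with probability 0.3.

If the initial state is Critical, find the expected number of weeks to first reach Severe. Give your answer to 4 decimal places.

Let t(s) be the expected number of weeks to first reach Severe from state s, with t(Severe) = 0. Conditioning on the first week:
t(Critical) = 1 + 0.4·t(Critical) + 0.4·t(Mild)
t(Mild) = 1 + 0.35·t(Critical) + 0.35·t(Mild)
Solving: t(Critical) = 4.2000, t(Mild) = 3.8000.
Expected weeks from Critical to Severe: 4.2000.

4.2000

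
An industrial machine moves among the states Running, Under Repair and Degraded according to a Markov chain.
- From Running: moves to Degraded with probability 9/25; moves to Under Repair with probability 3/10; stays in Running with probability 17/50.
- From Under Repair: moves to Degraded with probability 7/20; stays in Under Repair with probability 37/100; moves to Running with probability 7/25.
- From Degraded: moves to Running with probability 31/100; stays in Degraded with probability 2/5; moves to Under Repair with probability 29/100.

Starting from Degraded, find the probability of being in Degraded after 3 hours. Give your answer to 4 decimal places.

0.3718

Propagate the distribution vector 3 hours from Degraded.
After 0 hours: (0.0000, 0.0000, 1.0000)
After 1 hour: (0.3100, 0.2900, 0.4000)
After 2 hours: (0.3106, 0.3163, 0.3731)
After 3 hours: (0.3098, 0.3184, 0.3718)
P(in Degraded after 3 hours) = 0.3718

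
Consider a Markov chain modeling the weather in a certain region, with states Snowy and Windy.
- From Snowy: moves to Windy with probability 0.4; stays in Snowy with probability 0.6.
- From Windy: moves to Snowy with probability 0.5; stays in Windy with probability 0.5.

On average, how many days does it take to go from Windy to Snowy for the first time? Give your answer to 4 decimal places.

2.0000

Let t(s) be the expected number of days to first reach Snowy from state s, with t(Snowy) = 0. Conditioning on the first day:
t(Windy) = 1 + 0.5·t(Windy)
Solving: t(Windy) = 2.0000.
Expected days from Windy to Snowy: 2.0000.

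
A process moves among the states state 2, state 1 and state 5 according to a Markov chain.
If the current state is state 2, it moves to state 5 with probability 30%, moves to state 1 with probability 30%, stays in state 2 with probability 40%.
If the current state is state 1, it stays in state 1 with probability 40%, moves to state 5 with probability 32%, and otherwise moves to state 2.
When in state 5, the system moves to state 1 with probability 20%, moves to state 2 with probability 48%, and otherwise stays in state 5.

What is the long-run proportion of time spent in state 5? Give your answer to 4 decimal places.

0.3122

Let the stationary distribution be π with π = πP and π_1 + π_2 + π_3 = 1.
π_1 = 0.4·π_1 + 0.28·π_2 + 0.48·π_3
π_2 = 0.3·π_1 + 0.4·π_2 + 0.2·π_3
Solving with the normalization constraint gives π = (0.3891, 0.2986, 0.3122).
So the stationary probability of state 5 is 0.3122.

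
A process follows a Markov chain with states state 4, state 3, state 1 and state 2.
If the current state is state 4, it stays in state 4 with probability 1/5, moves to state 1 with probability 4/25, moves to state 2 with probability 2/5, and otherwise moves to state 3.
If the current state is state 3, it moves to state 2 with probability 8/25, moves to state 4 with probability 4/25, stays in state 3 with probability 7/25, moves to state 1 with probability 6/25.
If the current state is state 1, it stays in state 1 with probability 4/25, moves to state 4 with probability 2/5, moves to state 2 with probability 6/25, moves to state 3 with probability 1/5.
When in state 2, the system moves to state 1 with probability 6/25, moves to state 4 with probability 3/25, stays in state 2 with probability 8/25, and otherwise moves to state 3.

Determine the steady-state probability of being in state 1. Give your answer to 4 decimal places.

0.2070

Let the stationary distribution be π with π = πP and π_1 + π_2 + π_3 + π_4 = 1.
π_1 = 0.2·π_1 + 0.16·π_2 + 0.4·π_3 + 0.12·π_4
π_2 = 0.24·π_1 + 0.28·π_2 + 0.2·π_3 + 0.32·π_4
π_3 = 0.16·π_1 + 0.24·π_2 + 0.16·π_3 + 0.24·π_4
Solving with the normalization constraint gives π = (0.2051, 0.2680, 0.2070, 0.3198).
So the stationary probability of state 1 is 0.2070.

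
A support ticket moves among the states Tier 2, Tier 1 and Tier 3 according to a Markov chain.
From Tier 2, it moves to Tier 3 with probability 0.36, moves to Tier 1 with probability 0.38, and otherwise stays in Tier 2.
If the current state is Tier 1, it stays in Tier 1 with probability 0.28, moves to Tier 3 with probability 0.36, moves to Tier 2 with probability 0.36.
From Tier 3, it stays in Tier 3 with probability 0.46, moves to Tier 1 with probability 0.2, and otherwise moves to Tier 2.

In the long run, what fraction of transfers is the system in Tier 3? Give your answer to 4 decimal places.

0.4000

Let the stationary distribution be π with π = πP and π_1 + π_2 + π_3 = 1.
π_1 = 0.26·π_1 + 0.36·π_2 + 0.34·π_3
π_2 = 0.38·π_1 + 0.28·π_2 + 0.2·π_3
Solving with the normalization constraint gives π = (0.3200, 0.2800, 0.4000).
So the stationary probability of Tier 3 is 0.4000.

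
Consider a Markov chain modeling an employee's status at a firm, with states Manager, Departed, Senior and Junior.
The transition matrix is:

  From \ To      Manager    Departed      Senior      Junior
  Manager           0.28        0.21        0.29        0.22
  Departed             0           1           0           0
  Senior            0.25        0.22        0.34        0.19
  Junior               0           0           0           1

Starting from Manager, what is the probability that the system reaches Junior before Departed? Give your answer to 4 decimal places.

Let h(s) be the probability of absorption at Junior starting from transient state s. Then h(Junior) = 1 and h(Departed) = 0. By first-step analysis:
h(Manager) = 0.28·h(Manager) + 0.21·0 + 0.29·h(Senior) + 0.22·1
h(Senior) = 0.25·h(Manager) + 0.22·0 + 0.34·h(Senior) + 0.19·1
Solving: h(Manager) = 0.4974, h(Senior) = 0.4763.
Starting from Manager, the probability is 0.4974.

0.4974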